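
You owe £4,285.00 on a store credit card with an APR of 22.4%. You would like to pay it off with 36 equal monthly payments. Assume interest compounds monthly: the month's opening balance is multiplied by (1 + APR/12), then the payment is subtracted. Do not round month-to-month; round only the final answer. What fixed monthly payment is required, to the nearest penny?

£164.53

Monthly rate r = 22.4%/12 = 1.86667% = 0.0186667.
Level-payment amortization: P = B₀·r / (1 − (1+r)^(−n)) = 4285.00·0.0186667 / (1 − 1.01867^(−36)).
Denominator 1 − (1+r)^(−36) = 0.486140283.
P = 79.9867 / 0.486140283 ≈ 164.53.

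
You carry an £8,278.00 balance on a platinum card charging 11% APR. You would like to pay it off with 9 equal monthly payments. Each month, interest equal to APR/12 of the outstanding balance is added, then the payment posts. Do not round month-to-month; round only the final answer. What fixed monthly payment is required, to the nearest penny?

Monthly rate r = 11%/12 = 0.916667% = 0.00916667.
Level-payment amortization: P = B₀·r / (1 − (1+r)^(−n)) = 8278.00·0.00916667 / (1 − 1.00917^(−9)).
Denominator 1 − (1+r)^(−9) = 0.0788424285.
P = 75.8817 / 0.0788424285 ≈ 962.45.

£962.45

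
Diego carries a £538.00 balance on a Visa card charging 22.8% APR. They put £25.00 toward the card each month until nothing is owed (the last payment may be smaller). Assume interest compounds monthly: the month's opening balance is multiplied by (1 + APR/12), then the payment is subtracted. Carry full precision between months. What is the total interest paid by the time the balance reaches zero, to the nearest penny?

£160.32

Monthly rate r = 22.8%/12 = 1.9% = 0.019.
Payoff takes n = ⌈−ln(1 − rB₀/P)/ln(1+r)⌉ = ⌈27.932⌉ = 28 payments; the last is £23.32.
Total paid = 27·£25.00 + £23.32 = £698.32.
Total interest = total paid − principal = £698.32 − £538.00 = £160.32.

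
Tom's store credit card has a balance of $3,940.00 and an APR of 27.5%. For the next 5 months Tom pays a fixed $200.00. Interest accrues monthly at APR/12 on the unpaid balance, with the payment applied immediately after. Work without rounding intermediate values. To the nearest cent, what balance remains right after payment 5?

Monthly rate r = 27.5%/12 = 2.29167% = 0.0229167.
Each month: B ← B·(1+r) − $200.00.
Month 1: interest $90.29; balance after payment $3,830.29.
Month 2: interest $87.78; balance after payment $3,718.07.
Month 3: interest $85.21; balance after payment $3,603.27.
Month 4: interest $82.58; balance after payment $3,485.85.
Month 5: interest $79.88; balance after payment $3,365.73.

$3,365.73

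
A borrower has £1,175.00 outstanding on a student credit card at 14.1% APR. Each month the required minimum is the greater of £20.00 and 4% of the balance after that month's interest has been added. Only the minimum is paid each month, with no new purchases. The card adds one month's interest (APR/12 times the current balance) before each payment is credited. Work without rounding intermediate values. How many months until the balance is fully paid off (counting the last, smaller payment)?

60 months

Monthly rate r = 14.1%/12 = 1.175% = 0.01175.
While 4% of the post-interest balance exceeds £20.00, each month B ← (B·(1+r))·(1 − 0.04), i.e. B shrinks by the factor (1+r)·0.96 = 0.97128.
This holds for months 1–30. Entering month 31 the balance is £490.20; 4% of the post-interest balance is now below £20.00, so the flat £20.00 minimum applies from here.
From month 31 a fixed £20.00 at rate r clears £490.20 in 30 more payments. Total: 30 + 30 = 60 months.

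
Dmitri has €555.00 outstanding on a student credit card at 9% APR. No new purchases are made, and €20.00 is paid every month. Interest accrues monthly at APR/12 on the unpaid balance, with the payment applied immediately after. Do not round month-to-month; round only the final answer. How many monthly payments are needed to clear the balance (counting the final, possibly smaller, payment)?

32 months

Monthly rate r = 9%/12 = 0.75% = 0.0075.
Recurrence: B ← B·(1+r) − €20.00.
Month 1: interest €4.16; balance after payment €539.16.
Month 2: interest €4.04; balance after payment €523.21.
Closed form: n = −ln(1 − rB₀/P)/ln(1+r) = −ln(0.79187)/ln(1.0075) ≈ 31.230, so the balance reaches zero during payment 32.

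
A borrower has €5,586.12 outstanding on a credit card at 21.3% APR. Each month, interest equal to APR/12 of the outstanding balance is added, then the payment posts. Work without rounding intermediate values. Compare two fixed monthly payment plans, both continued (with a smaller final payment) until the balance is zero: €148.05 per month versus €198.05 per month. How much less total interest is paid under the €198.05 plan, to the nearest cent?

€1,504.73

Monthly rate r = 21.3%/12 = 1.775% = 0.01775.
At €148.05/mo: n = ⌈−ln(1 − rB₀/P)/ln(1+r)⌉ = 63 payments (last €143.09); total interest = total paid − €5,586.12 = €3,736.07.
At €198.05/mo: 40 payments (last €93.51); total interest €2,231.34.
Interest saved = €3,736.07 − €2,231.34 = €1,504.73.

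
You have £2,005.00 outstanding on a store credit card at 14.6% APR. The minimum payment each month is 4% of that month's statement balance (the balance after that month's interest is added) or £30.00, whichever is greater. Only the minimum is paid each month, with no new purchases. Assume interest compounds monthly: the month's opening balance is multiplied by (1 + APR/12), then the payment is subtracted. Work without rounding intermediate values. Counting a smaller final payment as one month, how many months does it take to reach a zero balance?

65 months

Monthly rate r = 14.6%/12 = 1.21667% = 0.0121667.
While 4% of the post-interest balance exceeds £30.00, each month B ← (B·(1+r))·(1 − 0.04), i.e. B shrinks by the factor (1+r)·0.96 = 0.97168.
This holds for months 1–35. Entering month 36 the balance is £733.55; 4% of the post-interest balance is now below £30.00, so the flat £30.00 minimum applies from here.
From month 36 a fixed £30.00 at rate r clears £733.55 in 30 more payments. Total: 35 + 30 = 65 months.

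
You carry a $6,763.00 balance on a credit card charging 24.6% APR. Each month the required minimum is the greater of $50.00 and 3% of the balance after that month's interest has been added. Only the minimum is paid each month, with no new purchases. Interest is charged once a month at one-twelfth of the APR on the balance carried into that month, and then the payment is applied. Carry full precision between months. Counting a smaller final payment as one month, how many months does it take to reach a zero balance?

Monthly rate r = 24.6%/12 = 2.05% = 0.0205.
While 3% of the post-interest balance exceeds $50.00, each month B ← (B·(1+r))·(1 − 0.03), i.e. B shrinks by the factor (1+r)·0.97 = 0.98988.
This holds for months 1–140. Entering month 141 the balance is $1,629.31; 3% of the post-interest balance is now below $50.00, so the flat $50.00 minimum applies from here.
From month 141 a fixed $50.00 at rate r clears $1,629.31 in 55 more payments. Total: 140 + 55 = 195 months.

195 months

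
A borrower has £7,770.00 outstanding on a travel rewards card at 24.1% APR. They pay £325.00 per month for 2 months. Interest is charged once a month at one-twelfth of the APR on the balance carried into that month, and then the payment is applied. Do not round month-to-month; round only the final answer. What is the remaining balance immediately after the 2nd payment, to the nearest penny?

Monthly rate r = 24.1%/12 = 2.00833% = 0.0200833.
Each month: B ← B·(1+r) − £325.00.
Month 1: interest £156.05; balance after payment £7,601.05.
Month 2: interest £152.65; balance after payment £7,428.70.

£7,428.70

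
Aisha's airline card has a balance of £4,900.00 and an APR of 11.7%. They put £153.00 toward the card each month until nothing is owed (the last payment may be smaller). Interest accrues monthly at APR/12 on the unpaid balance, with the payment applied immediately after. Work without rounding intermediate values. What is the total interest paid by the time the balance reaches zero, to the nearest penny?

£1,002.98

Monthly rate r = 11.7%/12 = 0.975% = 0.00975.
Payoff takes n = ⌈−ln(1 − rB₀/P)/ln(1+r)⌉ = ⌈38.580⌉ = 39 payments; the last is £88.98.
Total paid = 38·£153.00 + £88.98 = £5,902.98.
Total interest = total paid − principal = £5,902.98 − £4,900.00 = £1,002.98.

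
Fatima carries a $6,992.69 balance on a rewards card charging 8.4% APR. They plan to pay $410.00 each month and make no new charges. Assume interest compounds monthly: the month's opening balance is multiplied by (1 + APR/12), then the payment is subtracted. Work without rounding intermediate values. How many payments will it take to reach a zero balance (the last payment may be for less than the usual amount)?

Monthly rate r = 8.4%/12 = 0.7% = 0.007.
Recurrence: B ← B·(1+r) − $410.00.
Month 1: interest $48.95; balance after payment $6,631.64.
Month 2: interest $46.42; balance after payment $6,268.06.
Closed form: n = −ln(1 − rB₀/P)/ln(1+r) = −ln(0.88061)/ln(1.007) ≈ 18.226, so the balance reaches zero during payment 19.

19 payments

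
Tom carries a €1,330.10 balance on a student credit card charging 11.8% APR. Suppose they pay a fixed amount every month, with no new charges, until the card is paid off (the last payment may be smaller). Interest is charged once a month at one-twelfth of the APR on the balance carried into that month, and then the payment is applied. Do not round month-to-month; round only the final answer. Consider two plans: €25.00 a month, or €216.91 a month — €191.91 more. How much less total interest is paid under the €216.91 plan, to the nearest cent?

Monthly rate r = 11.8%/12 = 0.983333% = 0.00983333.
At €25.00/mo: n = ⌈−ln(1 − rB₀/P)/ln(1+r)⌉ = 76 payments (last €17.15); total interest = total paid − €1,330.10 = €562.05.
At €216.91/mo: 7 payments (last €77.41); total interest €48.77.
Interest saved = €562.05 − €48.77 = €513.28.

€513.28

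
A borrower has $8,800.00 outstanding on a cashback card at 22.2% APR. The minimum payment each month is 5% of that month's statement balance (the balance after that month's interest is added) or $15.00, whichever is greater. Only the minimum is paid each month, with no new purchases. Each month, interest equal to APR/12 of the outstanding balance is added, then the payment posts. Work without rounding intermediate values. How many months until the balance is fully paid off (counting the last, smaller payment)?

Monthly rate r = 22.2%/12 = 1.85% = 0.0185.
While 5% of the post-interest balance exceeds $15.00, each month B ← (B·(1+r))·(1 − 0.05), i.e. B shrinks by the factor (1+r)·0.95 = 0.96757.
This holds for months 1–104. Entering month 105 the balance is $285.55; 5% of the post-interest balance is now below $15.00, so the flat $15.00 minimum applies from here.
From month 105 a fixed $15.00 at rate r clears $285.55 in 24 more payments. Total: 104 + 24 = 128 months.

128 months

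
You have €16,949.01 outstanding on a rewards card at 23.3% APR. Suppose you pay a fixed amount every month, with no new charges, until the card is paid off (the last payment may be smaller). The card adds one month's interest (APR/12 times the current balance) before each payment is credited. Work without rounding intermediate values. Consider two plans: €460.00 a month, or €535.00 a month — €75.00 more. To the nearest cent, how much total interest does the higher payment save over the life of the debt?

Monthly rate r = 23.3%/12 = 1.94167% = 0.0194167.
At €460.00/mo: n = ⌈−ln(1 − rB₀/P)/ln(1+r)⌉ = 66 payments (last €162.58); total interest = total paid − €16,949.01 = €13,113.57.
At €535.00/mo: 50 payments (last €350.19); total interest €9,616.18.
Interest saved = €13,113.57 − €9,616.18 = €3,497.39.

€3,497.39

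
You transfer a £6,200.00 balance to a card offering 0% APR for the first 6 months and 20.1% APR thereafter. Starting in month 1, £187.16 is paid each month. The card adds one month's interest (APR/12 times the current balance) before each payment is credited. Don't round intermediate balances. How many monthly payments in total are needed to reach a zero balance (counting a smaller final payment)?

43 months

Promo months 1–6 at r₀ = 0%/12 = 0; months 7+ at r₁ = 20.1%/12 = 0.01675.
After month 6 (no interest yet): B = £6,200.00 − 6·£187.16 = £5,077.04.
Then at r₁ with £187.16/mo: n₂ = −ln(1 − r₁·B/P)/ln(1+r₁) ≈ 36.47 → 37 more payments.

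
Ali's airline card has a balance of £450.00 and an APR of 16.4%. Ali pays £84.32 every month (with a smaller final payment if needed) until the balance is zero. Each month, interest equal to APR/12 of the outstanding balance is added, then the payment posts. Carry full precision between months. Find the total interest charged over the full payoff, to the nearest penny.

£20.58

Monthly rate r = 16.4%/12 = 1.36667% = 0.0136667.
Payoff takes n = ⌈−ln(1 − rB₀/P)/ln(1+r)⌉ = ⌈5.579⌉ = 6 payments; the last is £48.98.
Total paid = 5·£84.32 + £48.98 = £470.58.
Total interest = total paid − principal = £470.58 − £450.00 = £20.58.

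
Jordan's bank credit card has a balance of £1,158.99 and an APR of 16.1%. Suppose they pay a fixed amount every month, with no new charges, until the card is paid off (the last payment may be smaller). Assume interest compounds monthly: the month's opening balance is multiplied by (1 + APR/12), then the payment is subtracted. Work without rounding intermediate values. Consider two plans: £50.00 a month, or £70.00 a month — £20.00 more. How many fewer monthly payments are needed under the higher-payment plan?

9 fewer payments

Monthly rate r = 16.1%/12 = 1.34167% = 0.0134167.
At £50.00/mo: n = ⌈−ln(1 − rB₀/P)/ln(1+r)⌉ = 28 payments (last £47.54); total interest = total paid − £1,158.99 = £238.55.
At £70.00/mo: 19 payments (last £59.49); total interest £160.50.
Payments saved = 28 − 19 = 9.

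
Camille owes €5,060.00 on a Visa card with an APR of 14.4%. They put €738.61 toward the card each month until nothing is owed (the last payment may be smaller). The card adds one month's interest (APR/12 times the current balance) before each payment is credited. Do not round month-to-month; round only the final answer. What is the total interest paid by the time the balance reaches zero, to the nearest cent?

€252.44

Monthly rate r = 14.4%/12 = 1.2% = 0.012.
Payoff takes n = ⌈−ln(1 − rB₀/P)/ln(1+r)⌉ = ⌈7.192⌉ = 8 payments; the last is €142.17.
Total paid = 7·€738.61 + €142.17 = €5,312.44.
Total interest = total paid − principal = €5,312.44 − €5,060.00 = €252.44.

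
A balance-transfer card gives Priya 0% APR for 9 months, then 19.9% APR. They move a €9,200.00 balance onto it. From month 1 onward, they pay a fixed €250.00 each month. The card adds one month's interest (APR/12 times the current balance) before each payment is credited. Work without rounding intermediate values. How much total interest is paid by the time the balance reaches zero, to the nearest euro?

€2,445

Promo months 1–9 at r₀ = 0%/12 = 0; months 10+ at r₁ = 19.9%/12 = 0.0165833.
After month 9 (no interest yet): B = €9,200.00 − 9·€250.00 = €6,950.00.
Then at r₁ with €250.00/mo: n₂ = −ln(1 − r₁·B/P)/ln(1+r₁) ≈ 37.58 → 38 more payments.
Total paid = 46·€250.00 + €145.20 = €11,645.20; interest = €11,645.20 − €9,200.00 = €2,445.20.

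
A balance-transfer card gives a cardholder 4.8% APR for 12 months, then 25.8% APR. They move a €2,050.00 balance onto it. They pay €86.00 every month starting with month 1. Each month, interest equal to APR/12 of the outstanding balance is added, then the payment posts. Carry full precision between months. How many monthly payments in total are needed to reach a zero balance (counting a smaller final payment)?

28 months

Promo months 1–12 at r₀ = 4.8%/12 = 0.004; months 13+ at r₁ = 25.8%/12 = 0.0215.
After month 12: iterate B ← B·(1+r₀) − €86.00 for 12 months → €1,095.58.
Then at r₁ with €86.00/mo: n₂ = −ln(1 − r₁·B/P)/ln(1+r₁) ≈ 15.05 → 16 more payments.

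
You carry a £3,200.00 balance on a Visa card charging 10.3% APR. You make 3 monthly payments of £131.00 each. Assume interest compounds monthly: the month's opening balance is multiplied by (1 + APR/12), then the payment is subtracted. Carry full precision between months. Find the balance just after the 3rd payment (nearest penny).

Monthly rate r = 10.3%/12 = 0.858333% = 0.00858333.
Each month: B ← B·(1+r) − £131.00.
Month 1: interest £27.47; balance after payment £3,096.47.
Month 2: interest £26.58; balance after payment £2,992.04.
Month 3: interest £25.68; balance after payment £2,886.73.

£2,886.73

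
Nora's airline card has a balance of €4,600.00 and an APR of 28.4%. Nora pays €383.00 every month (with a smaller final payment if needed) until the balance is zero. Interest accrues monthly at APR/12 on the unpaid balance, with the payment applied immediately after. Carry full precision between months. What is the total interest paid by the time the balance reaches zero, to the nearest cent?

€876.69

Monthly rate r = 28.4%/12 = 2.36667% = 0.0236667.
Payoff takes n = ⌈−ln(1 − rB₀/P)/ln(1+r)⌉ = ⌈14.297⌉ = 15 payments; the last is €114.69.
Total paid = 14·€383.00 + €114.69 = €5,476.69.
Total interest = total paid − principal = €5,476.69 − €4,600.00 = €876.69.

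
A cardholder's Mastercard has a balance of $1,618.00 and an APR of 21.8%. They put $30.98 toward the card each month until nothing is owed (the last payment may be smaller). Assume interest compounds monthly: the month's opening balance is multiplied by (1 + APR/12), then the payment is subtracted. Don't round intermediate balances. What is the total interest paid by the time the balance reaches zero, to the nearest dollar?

Monthly rate r = 21.8%/12 = 1.81667% = 0.0181667.
Payoff takes n = ⌈−ln(1 − rB₀/P)/ln(1+r)⌉ = ⌈165.073⌉ = 166 payments; the last is $2.29.
Total paid = 165·$30.98 + $2.29 = $5,113.99.
Total interest = total paid − principal = $5,113.99 − $1,618.00 = $3,495.99.

$3,496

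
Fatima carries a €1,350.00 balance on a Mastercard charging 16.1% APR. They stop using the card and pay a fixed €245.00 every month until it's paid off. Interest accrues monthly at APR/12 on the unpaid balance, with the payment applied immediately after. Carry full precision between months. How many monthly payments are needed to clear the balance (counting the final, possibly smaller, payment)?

Monthly rate r = 16.1%/12 = 1.34167% = 0.0134167.
Recurrence: B ← B·(1+r) − €245.00.
Month 1: interest €18.11; balance after payment €1,123.11.
Month 2: interest €15.07; balance after payment €893.18.
Month 3: interest €11.98; balance after payment €660.16.
Month 4: interest €8.86; balance after payment €424.02.
Month 5: interest €5.69; balance after payment €184.71.
Month 6: interest €2.48; balance after payment €0.00.

6 months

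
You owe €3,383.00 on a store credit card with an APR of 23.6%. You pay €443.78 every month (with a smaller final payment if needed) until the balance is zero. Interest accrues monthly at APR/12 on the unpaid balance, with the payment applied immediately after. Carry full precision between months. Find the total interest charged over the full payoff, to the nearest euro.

€319

Monthly rate r = 23.6%/12 = 1.96667% = 0.0196667.
Payoff takes n = ⌈−ln(1 − rB₀/P)/ln(1+r)⌉ = ⌈8.340⌉ = 9 payments; the last is €151.83.
Total paid = 8·€443.78 + €151.83 = €3,702.07.
Total interest = total paid − principal = €3,702.07 − €3,383.00 = €319.07.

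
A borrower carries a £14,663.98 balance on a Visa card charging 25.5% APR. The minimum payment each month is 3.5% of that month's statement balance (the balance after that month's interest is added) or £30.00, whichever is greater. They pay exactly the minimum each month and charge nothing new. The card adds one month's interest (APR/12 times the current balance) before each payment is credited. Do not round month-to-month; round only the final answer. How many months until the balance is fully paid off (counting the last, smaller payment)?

239 months

Monthly rate r = 25.5%/12 = 2.125% = 0.02125.
While 3.5% of the post-interest balance exceeds £30.00, each month B ← (B·(1+r))·(1 − 0.035), i.e. B shrinks by the factor (1+r)·0.965 = 0.98551.
This holds for months 1–196. Entering month 197 the balance is £838.48; 3.5% of the post-interest balance is now below £30.00, so the flat £30.00 minimum applies from here.
From month 197 a fixed £30.00 at rate r clears £838.48 in 43 more payments. Total: 196 + 43 = 239 months.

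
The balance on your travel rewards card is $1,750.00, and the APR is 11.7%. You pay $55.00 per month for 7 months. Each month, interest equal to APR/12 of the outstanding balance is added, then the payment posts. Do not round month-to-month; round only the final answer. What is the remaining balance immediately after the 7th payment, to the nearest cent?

$1,476.54

Monthly rate r = 11.7%/12 = 0.975% = 0.00975.
Each month: B ← B·(1+r) − $55.00.
Month 1: interest $17.06; balance after payment $1,712.06.
Month 2: interest $16.69; balance after payment $1,673.76.
Month 3: interest $16.32; balance after payment $1,635.07.
Month 4: interest $15.94; balance after payment $1,596.02.
Month 5: interest $15.56; balance after payment $1,556.58.
Month 6: interest $15.18; balance after payment $1,516.75.
Month 7: interest $14.79; balance after payment $1,476.54.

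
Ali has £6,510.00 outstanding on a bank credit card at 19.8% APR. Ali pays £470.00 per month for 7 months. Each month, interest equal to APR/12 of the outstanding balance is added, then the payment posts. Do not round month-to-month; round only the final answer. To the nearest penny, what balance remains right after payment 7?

£3,842.76

Monthly rate r = 19.8%/12 = 1.65% = 0.0165.
Each month: B ← B·(1+r) − £470.00.
Month 1: interest £107.42; balance after payment £6,147.41.
Month 2: interest £101.43; balance after payment £5,778.85.
Month 3: interest £95.35; balance after payment £5,404.20.
Month 4: interest £89.17; balance after payment £5,023.37.
Month 5: interest £82.89; balance after payment £4,636.25.
Month 6: interest £76.50; balance after payment £4,242.75.
Month 7: interest £70.01; balance after payment £3,842.76.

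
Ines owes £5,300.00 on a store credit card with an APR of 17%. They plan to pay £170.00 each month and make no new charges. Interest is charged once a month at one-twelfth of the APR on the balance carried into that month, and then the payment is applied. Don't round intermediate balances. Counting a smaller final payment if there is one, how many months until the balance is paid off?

42 payments

Monthly rate r = 17%/12 = 1.41667% = 0.0141667.
Recurrence: B ← B·(1+r) − £170.00.
Month 1: interest £75.08; balance after payment £5,205.08.
Month 2: interest £73.74; balance after payment £5,108.82.
Closed form: n = −ln(1 − rB₀/P)/ln(1+r) = −ln(0.55833)/ln(1.01417) ≈ 41.429, so the balance reaches zero during payment 42.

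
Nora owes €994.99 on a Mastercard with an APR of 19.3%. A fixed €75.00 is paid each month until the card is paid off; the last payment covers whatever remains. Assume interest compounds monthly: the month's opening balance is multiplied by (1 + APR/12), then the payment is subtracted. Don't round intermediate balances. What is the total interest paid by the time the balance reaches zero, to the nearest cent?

€133.17

Monthly rate r = 19.3%/12 = 1.60833% = 0.0160833.
Payoff takes n = ⌈−ln(1 − rB₀/P)/ln(1+r)⌉ = ⌈15.042⌉ = 16 payments; the last is €3.16.
Total paid = 15·€75.00 + €3.16 = €1,128.16.
Total interest = total paid − principal = €1,128.16 − €994.99 = €133.17.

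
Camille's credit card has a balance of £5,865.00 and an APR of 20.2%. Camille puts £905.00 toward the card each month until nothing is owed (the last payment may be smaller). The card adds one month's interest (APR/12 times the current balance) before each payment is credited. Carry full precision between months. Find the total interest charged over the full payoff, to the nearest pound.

£398

Monthly rate r = 20.2%/12 = 1.68333% = 0.0168333.
Payoff takes n = ⌈−ln(1 − rB₀/P)/ln(1+r)⌉ = ⌈6.920⌉ = 7 payments; the last is £832.94.
Total paid = 6·£905.00 + £832.94 = £6,262.94.
Total interest = total paid − principal = £6,262.94 − £5,865.00 = £397.94.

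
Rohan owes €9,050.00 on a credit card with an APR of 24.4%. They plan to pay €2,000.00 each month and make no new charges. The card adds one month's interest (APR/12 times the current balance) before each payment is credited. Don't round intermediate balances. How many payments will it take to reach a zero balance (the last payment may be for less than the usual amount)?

5 payments

Monthly rate r = 24.4%/12 = 2.03333% = 0.0203333.
Recurrence: B ← B·(1+r) − €2,000.00.
Month 1: interest €184.02; balance after payment €7,234.02.
Month 2: interest €147.09; balance after payment €5,381.11.
Month 3: interest €109.42; balance after payment €3,490.52.
Month 4: interest €70.97; balance after payment €1,561.50.
Month 5: interest €31.75; balance after payment €0.00.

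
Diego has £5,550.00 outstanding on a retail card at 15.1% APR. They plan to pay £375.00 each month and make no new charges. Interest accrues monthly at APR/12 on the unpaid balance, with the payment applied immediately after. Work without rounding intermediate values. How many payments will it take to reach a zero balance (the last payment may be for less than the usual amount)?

17 payments

Monthly rate r = 15.1%/12 = 1.25833% = 0.0125833.
Recurrence: B ← B·(1+r) − £375.00.
Month 1: interest £69.84; balance after payment £5,244.84.
Month 2: interest £66.00; balance after payment £4,935.84.
Closed form: n = −ln(1 − rB₀/P)/ln(1+r) = −ln(0.81377)/ln(1.01258) ≈ 16.480, so the balance reaches zero during payment 17.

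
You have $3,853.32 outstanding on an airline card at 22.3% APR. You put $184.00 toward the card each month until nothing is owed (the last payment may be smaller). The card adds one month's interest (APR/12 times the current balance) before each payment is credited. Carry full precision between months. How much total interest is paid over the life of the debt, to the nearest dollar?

Monthly rate r = 22.3%/12 = 1.85833% = 0.0185833.
Payoff takes n = ⌈−ln(1 − rB₀/P)/ln(1+r)⌉ = ⌈26.772⌉ = 27 payments; the last is $142.27.
Total paid = 26·$184.00 + $142.27 = $4,926.27.
Total interest = total paid − principal = $4,926.27 − $3,853.32 = $1,072.95.

$1,073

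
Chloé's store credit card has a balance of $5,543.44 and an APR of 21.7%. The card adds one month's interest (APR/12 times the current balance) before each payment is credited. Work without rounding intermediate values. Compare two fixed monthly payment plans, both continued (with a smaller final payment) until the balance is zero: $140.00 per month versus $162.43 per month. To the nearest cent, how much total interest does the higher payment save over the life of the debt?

Monthly rate r = 21.7%/12 = 1.80833% = 0.0180833.
At $140.00/mo: n = ⌈−ln(1 − rB₀/P)/ln(1+r)⌉ = 71 payments (last $34.25); total interest = total paid − $5,543.44 = $4,290.81.
At $162.43/mo: 54 payments (last $93.36); total interest $3,158.71.
Interest saved = $4,290.81 − $3,158.71 = $1,132.10.

$1,132.10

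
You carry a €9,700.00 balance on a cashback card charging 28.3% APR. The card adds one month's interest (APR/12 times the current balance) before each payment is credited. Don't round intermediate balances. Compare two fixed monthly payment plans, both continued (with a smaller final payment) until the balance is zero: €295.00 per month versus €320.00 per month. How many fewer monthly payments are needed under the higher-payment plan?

Monthly rate r = 28.3%/12 = 2.35833% = 0.0235833.
At €295.00/mo: n = ⌈−ln(1 − rB₀/P)/ln(1+r)⌉ = 65 payments (last €23.73); total interest = total paid − €9,700.00 = €9,203.73.
At €320.00/mo: 54 payments (last €266.90); total interest €7,526.90.
Payments saved = 65 − 54 = 11.

11 fewer payments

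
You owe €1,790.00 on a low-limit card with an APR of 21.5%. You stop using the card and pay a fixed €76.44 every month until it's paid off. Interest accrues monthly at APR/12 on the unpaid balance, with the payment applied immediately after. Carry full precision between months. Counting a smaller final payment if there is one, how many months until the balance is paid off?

31 months

Monthly rate r = 21.5%/12 = 1.79167% = 0.0179167.
Recurrence: B ← B·(1+r) − €76.44.
Month 1: interest €32.07; balance after payment €1,745.63.
Month 2: interest €31.28; balance after payment €1,700.47.
Closed form: n = −ln(1 − rB₀/P)/ln(1+r) = −ln(0.58044)/ln(1.01792) ≈ 30.632, so the balance reaches zero during payment 31.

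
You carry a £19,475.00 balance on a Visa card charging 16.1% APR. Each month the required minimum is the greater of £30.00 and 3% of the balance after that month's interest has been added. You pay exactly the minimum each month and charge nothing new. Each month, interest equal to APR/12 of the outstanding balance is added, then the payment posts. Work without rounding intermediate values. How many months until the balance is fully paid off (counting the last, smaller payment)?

218 months

Monthly rate r = 16.1%/12 = 1.34167% = 0.0134167.
While 3% of the post-interest balance exceeds £30.00, each month B ← (B·(1+r))·(1 − 0.03), i.e. B shrinks by the factor (1+r)·0.97 = 0.98301.
This holds for months 1–175. Entering month 176 the balance is £971.49; 3% of the post-interest balance is now below £30.00, so the flat £30.00 minimum applies from here.
From month 176 a fixed £30.00 at rate r clears £971.49 in 43 more payments. Total: 175 + 43 = 218 months.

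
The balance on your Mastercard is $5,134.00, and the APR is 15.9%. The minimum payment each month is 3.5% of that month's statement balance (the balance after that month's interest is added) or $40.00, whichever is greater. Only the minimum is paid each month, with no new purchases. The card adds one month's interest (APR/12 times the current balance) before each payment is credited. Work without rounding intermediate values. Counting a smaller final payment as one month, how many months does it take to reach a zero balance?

Monthly rate r = 15.9%/12 = 1.325% = 0.01325.
While 3.5% of the post-interest balance exceeds $40.00, each month B ← (B·(1+r))·(1 − 0.035), i.e. B shrinks by the factor (1+r)·0.965 = 0.97779.
This holds for months 1–68. Entering month 69 the balance is $1,114.40; 3.5% of the post-interest balance is now below $40.00, so the flat $40.00 minimum applies from here.
From month 69 a fixed $40.00 at rate r clears $1,114.40 in 35 more payments. Total: 68 + 35 = 103 months.

103 months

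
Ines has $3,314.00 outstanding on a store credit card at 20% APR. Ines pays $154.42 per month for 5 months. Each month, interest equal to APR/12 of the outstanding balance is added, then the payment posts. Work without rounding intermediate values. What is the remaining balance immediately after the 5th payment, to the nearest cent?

Monthly rate r = 20%/12 = 1.66667% = 0.0166667.
Each month: B ← B·(1+r) − $154.42.
Month 1: interest $55.23; balance after payment $3,214.81.
Month 2: interest $53.58; balance after payment $3,113.97.
Month 3: interest $51.90; balance after payment $3,011.45.
Month 4: interest $50.19; balance after payment $2,907.22.
Month 5: interest $48.45; balance after payment $2,801.26.

$2,801.26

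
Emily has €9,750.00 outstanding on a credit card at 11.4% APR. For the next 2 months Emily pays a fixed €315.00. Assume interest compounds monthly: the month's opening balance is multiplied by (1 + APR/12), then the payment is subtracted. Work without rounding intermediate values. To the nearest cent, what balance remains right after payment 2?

Monthly rate r = 11.4%/12 = 0.95% = 0.0095.
Each month: B ← B·(1+r) − €315.00.
Month 1: interest €92.62; balance after payment €9,527.62.
Month 2: interest €90.51; balance after payment €9,303.14.

€9,303.14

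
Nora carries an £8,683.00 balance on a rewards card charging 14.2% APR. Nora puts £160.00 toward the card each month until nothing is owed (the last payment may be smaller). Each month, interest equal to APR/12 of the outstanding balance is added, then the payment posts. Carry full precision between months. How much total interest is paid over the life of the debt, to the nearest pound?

Monthly rate r = 14.2%/12 = 1.18333% = 0.0118333.
Payoff takes n = ⌈−ln(1 − rB₀/P)/ln(1+r)⌉ = ⌈87.363⌉ = 88 payments; the last is £58.29.
Total paid = 87·£160.00 + £58.29 = £13,978.29.
Total interest = total paid − principal = £13,978.29 − £8,683.00 = £5,295.29.

£5,295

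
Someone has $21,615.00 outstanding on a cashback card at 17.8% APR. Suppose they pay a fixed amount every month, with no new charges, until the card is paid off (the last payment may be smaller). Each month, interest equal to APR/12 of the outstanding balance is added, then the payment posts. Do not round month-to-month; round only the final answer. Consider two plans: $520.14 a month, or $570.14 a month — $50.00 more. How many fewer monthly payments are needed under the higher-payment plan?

Monthly rate r = 17.8%/12 = 1.48333% = 0.0148333.
At $520.14/mo: n = ⌈−ln(1 − rB₀/P)/ln(1+r)⌉ = 66 payments (last $39.49); total interest = total paid − $21,615.00 = $12,233.59.
At $570.14/mo: 57 payments (last $69.63); total interest $10,382.47.
Payments saved = 66 − 57 = 9.

9 fewer payments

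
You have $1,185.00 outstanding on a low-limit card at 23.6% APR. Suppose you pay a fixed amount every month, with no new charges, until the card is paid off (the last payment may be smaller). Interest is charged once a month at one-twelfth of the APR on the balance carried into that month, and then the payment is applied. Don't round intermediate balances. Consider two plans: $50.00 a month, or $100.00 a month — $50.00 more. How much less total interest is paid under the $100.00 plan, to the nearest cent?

$248.57

Monthly rate r = 23.6%/12 = 1.96667% = 0.0196667.
At $50.00/mo: n = ⌈−ln(1 − rB₀/P)/ln(1+r)⌉ = 33 payments (last $11.18); total interest = total paid − $1,185.00 = $426.18.
At $100.00/mo: 14 payments (last $62.61); total interest $177.61.
Interest saved = $426.18 − $177.61 = $248.57.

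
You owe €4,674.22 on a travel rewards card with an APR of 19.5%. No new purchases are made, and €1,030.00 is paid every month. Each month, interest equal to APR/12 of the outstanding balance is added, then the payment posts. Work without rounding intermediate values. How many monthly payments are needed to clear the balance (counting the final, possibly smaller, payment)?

5 months

Monthly rate r = 19.5%/12 = 1.625% = 0.01625.
Recurrence: B ← B·(1+r) − €1,030.00.
Month 1: interest €75.96; balance after payment €3,720.18.
Month 2: interest €60.45; balance after payment €2,750.63.
Month 3: interest €44.70; balance after payment €1,765.33.
Month 4: interest €28.69; balance after payment €764.01.
Month 5: interest €12.42; balance after payment €0.00.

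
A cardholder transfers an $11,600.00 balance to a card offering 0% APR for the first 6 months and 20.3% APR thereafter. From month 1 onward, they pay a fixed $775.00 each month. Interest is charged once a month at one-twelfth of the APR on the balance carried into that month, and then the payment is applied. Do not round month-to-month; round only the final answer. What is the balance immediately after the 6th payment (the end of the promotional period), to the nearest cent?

Promo months 1–6 at r₀ = 0%/12 = 0; months 7+ at r₁ = 20.3%/12 = 0.0169167.
After month 6 (no interest yet): B = $11,600.00 − 6·$775.00 = $6,950.00.

$6,950.00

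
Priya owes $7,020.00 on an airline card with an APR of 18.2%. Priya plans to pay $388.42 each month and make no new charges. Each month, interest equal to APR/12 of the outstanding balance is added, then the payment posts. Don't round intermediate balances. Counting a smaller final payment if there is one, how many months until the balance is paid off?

22 payments

Monthly rate r = 18.2%/12 = 1.51667% = 0.0151667.
Recurrence: B ← B·(1+r) − $388.42.
Month 1: interest $106.47; balance after payment $6,738.05.
Month 2: interest $102.19; balance after payment $6,451.82.
Closed form: n = −ln(1 − rB₀/P)/ln(1+r) = −ln(0.72589)/ln(1.01517) ≈ 21.282, so the balance reaches zero during payment 22.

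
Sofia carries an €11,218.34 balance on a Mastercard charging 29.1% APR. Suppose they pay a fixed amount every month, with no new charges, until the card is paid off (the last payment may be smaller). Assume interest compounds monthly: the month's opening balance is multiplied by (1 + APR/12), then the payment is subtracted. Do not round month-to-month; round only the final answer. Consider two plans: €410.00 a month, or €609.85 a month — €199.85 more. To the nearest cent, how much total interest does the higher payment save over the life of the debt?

Monthly rate r = 29.1%/12 = 2.425% = 0.02425.
At €410.00/mo: n = ⌈−ln(1 − rB₀/P)/ln(1+r)⌉ = 46 payments (last €189.43); total interest = total paid − €11,218.34 = €7,421.09.
At €609.85/mo: 25 payments (last €400.95); total interest €3,819.01.
Interest saved = €7,421.09 − €3,819.01 = €3,602.08.

€3,602.08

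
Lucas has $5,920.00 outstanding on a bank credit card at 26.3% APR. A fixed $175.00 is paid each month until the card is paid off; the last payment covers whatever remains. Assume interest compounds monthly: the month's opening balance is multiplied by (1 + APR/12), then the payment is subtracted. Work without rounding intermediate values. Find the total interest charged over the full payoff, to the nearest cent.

Monthly rate r = 26.3%/12 = 2.19167% = 0.0219167.
Payoff takes n = ⌈−ln(1 − rB₀/P)/ln(1+r)⌉ = ⌈62.385⌉ = 63 payments; the last is $67.87.
Total paid = 62·$175.00 + $67.87 = $10,917.87.
Total interest = total paid − principal = $10,917.87 − $5,920.00 = $4,997.87.

$4,997.87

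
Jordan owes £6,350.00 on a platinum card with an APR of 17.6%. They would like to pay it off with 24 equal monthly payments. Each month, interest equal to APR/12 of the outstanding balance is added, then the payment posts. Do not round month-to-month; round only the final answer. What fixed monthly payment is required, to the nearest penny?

Monthly rate r = 17.6%/12 = 1.46667% = 0.0146667.
Level-payment amortization: P = B₀·r / (1 − (1+r)^(−n)) = 6350.00·0.0146667 / (1 − 1.01467^(−24)).
Denominator 1 − (1+r)^(−24) = 0.294919735.
P = 93.1333 / 0.294919735 ≈ 315.79.

£315.79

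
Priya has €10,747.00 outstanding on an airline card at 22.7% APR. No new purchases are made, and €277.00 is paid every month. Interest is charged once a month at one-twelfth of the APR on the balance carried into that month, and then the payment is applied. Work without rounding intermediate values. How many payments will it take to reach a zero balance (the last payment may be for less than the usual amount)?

Monthly rate r = 22.7%/12 = 1.89167% = 0.0189167.
Recurrence: B ← B·(1+r) − €277.00.
Month 1: interest €203.30; balance after payment €10,673.30.
Month 2: interest €201.90; balance after payment €10,598.20.
Closed form: n = −ln(1 − rB₀/P)/ln(1+r) = −ln(0.26607)/ln(1.01892) ≈ 70.650, so the balance reaches zero during payment 71.

71 months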